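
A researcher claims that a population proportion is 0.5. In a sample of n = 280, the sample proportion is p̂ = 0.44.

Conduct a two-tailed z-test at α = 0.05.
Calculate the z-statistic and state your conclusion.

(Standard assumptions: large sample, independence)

Answer: z = -2.0080, reject H₀

Derivation:
H₀: p = 0.5, H₁: p ≠ 0.5
Standard error: SE = √(p₀(1-p₀)/n) = √(0.5×0.5/280) = 0.029881
z-statistic: z = (p̂ - p₀)/SE = (0.44 - 0.5)/0.029881 = -2.0080
Critical value: z_0.025 = ±1.960
p-value = 0.0446
Decision: reject H₀ at α = 0.05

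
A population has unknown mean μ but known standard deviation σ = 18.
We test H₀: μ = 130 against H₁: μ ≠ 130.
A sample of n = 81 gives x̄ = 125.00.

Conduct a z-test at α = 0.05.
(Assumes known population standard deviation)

Answer: z = -2.5000, reject H₀

Derivation:
Standard error: SE = σ/√n = 18/√81 = 2.0000
z-statistic: z = (x̄ - μ₀)/SE = (125.00 - 130)/2.0000 = -2.5000
Critical value: ±1.960
p-value = 0.0124
Decision: reject H₀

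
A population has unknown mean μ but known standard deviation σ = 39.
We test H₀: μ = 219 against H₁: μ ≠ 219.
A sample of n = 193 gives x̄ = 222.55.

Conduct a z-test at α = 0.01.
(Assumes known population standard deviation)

Standard error: SE = σ/√n = 39/√193 = 2.8073
z-statistic: z = (x̄ - μ₀)/SE = (222.55 - 219)/2.8073 = 1.2646
Critical value: ±2.576
p-value = 0.2060
Decision: fail to reject H₀

Answer: z = 1.2646, fail to reject H₀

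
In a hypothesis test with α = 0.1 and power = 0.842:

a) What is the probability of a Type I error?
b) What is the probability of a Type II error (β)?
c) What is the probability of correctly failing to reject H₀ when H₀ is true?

a) Type I error probability = α = 0.1
b) Power = P(reject H₀ | H₁ true) = 1 - β = 0.842, so Type II error probability = β = 1 - Power = 0.158
c) P(fail to reject H₀ | H₀ true) = 1 - α = 0.9

Answer: a) 0.1, b) 0.158, c) 0.9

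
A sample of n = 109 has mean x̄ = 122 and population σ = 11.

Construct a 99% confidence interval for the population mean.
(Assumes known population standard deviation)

Confidence level: 99%, α = 0.01
z_0.005 = 2.576
SE = σ/√n = 11/√109 = 1.0536
Margin of error = 2.576 × 1.0536 = 2.7141
CI: x̄ ± margin = 122 ± 2.7141
CI: (119.2859, 124.7141)

Answer: (119.2859, 124.7141)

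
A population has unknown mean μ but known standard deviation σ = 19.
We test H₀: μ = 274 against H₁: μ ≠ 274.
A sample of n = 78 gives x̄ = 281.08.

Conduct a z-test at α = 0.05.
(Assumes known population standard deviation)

Standard error: SE = σ/√n = 19/√78 = 2.1513
z-statistic: z = (x̄ - μ₀)/SE = (281.08 - 274)/2.1513 = 3.2910
Critical value: ±1.960
p-value = 0.0010
Decision: reject H₀

Answer: z = 3.2910, reject H₀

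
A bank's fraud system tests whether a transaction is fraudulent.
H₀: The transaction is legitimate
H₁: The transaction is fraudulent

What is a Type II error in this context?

Answer: Allowing a fraudulent transaction to go through

Derivation:
A Type I error (probability α) occurs when we reject a true H₀.
A Type II error (probability β) occurs when we fail to reject a false H₀.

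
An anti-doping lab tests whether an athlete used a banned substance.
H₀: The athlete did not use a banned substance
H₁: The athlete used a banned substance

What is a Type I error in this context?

A Type I error (probability α) occurs when we reject a true H₀.
A Type II error (probability β) occurs when we fail to reject a false H₀.

Answer: Falsely accusing a clean athlete of doping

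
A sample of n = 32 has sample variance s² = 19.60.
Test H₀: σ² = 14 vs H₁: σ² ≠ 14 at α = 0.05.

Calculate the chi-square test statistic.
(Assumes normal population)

Answer: χ² = 43.4000, fail to reject H₀

Derivation:
df = n - 1 = 31
χ² = (n-1)s²/σ₀² = 31×19.60/14 = 43.4000
Critical values: χ²_{0.975,31} = 17.539, χ²_{0.025,31} = 48.232
Rejection region: χ² < 17.539 or χ² > 48.232
Decision: fail to reject H₀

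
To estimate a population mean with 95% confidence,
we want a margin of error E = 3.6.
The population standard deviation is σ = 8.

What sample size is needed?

Answer: n = 19

Derivation:
z_0.025 = 1.960
n = (z×σ/E)² = (1.960×8/3.6)²
n = 18.9709
Round up: n = 19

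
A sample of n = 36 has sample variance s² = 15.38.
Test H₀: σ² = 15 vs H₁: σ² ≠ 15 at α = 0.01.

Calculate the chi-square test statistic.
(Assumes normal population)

df = n - 1 = 35
χ² = (n-1)s²/σ₀² = 35×15.38/15 = 35.8867
Critical values: χ²_{0.995,35} = 17.192, χ²_{0.005,35} = 60.275
Rejection region: χ² < 17.192 or χ² > 60.275
Decision: fail to reject H₀

Answer: χ² = 35.8867, fail to reject H₀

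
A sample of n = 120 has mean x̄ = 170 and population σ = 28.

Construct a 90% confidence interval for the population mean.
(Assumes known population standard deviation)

Answer: (165.7954, 174.2046)

Derivation:
Confidence level: 90%, α = 0.1
z_0.05 = 1.645
SE = σ/√n = 28/√120 = 2.5560
Margin of error = 1.645 × 2.5560 = 4.2046
CI: x̄ ± margin = 170 ± 4.2046
CI: (165.7954, 174.2046)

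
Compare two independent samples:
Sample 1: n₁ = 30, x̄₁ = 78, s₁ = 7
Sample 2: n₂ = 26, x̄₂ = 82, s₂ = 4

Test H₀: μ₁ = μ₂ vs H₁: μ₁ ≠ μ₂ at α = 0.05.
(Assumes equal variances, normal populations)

Answer: t = -2.5707, reject H₀

Derivation:
Pooled variance: s²_p = [29×7² + 25×4²]/(54) = 33.7222
s_p = 5.8071
SE = s_p×√(1/n₁ + 1/n₂) = 5.8071×√(1/30 + 1/26) = 1.5560
t = (x̄₁ - x̄₂)/SE = (78 - 82)/1.5560 = -2.5707
df = 54, t-critical = ±2.005
Decision: reject H₀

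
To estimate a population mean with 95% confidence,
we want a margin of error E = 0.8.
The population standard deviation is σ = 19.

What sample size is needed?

z_0.025 = 1.960
n = (z×σ/E)² = (1.960×19/0.8)²
n = 2166.9025
Round up: n = 2167

Answer: n = 2167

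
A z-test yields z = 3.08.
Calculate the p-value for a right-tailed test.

Answer: p-value ≈ 0.0010

Derivation:
For z = 3.08:
p = P(Z > 3.08) = 1 - Φ(3.08) = 0.0010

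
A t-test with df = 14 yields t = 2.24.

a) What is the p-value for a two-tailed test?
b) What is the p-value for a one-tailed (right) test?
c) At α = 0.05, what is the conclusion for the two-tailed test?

Using t-distribution with df = 14:
a) Two-tailed: p = 2×P(T > 2.24) = 0.0418
b) One-tailed: p = P(T > 2.24) = 0.0209
c) 0.0418 < 0.05, reject H₀

Answer: a) 0.0418, b) 0.0209, c) reject H₀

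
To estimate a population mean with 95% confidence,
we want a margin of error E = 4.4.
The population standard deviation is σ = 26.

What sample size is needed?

Answer: n = 135

Derivation:
z_0.025 = 1.960
n = (z×σ/E)² = (1.960×26/4.4)²
n = 134.1385
Round up: n = 135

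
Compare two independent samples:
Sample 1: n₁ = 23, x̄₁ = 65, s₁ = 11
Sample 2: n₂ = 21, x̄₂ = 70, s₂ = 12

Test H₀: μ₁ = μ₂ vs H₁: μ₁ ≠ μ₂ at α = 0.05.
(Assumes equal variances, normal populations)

Answer: t = -1.4421, fail to reject H₀

Derivation:
Pooled variance: s²_p = [22×11² + 20×12²]/(42) = 131.9524
s_p = 11.4871
SE = s_p×√(1/n₁ + 1/n₂) = 11.4871×√(1/23 + 1/21) = 3.4671
t = (x̄₁ - x̄₂)/SE = (65 - 70)/3.4671 = -1.4421
df = 42, t-critical = ±2.018
Decision: fail to reject H₀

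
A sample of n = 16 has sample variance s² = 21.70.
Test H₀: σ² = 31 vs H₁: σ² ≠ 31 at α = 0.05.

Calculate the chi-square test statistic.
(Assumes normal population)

df = n - 1 = 15
χ² = (n-1)s²/σ₀² = 15×21.70/31 = 10.5000
Critical values: χ²_{0.975,15} = 6.262, χ²_{0.025,15} = 27.488
Rejection region: χ² < 6.262 or χ² > 27.488
Decision: fail to reject H₀

Answer: χ² = 10.5000, fail to reject H₀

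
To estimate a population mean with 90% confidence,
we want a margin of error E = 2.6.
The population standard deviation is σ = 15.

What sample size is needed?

Answer: n = 91

Derivation:
z_0.05 = 1.645
n = (z×σ/E)² = (1.645×15/2.6)²
n = 90.0674
Round up: n = 91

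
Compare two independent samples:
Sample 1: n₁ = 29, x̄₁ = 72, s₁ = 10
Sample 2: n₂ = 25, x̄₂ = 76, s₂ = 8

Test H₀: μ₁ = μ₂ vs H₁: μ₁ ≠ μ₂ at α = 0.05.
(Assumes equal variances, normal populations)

Answer: t = -1.6051, fail to reject H₀

Derivation:
Pooled variance: s²_p = [28×10² + 24×8²]/(52) = 83.3846
s_p = 9.1315
SE = s_p×√(1/n₁ + 1/n₂) = 9.1315×√(1/29 + 1/25) = 2.4921
t = (x̄₁ - x̄₂)/SE = (72 - 76)/2.4921 = -1.6051
df = 52, t-critical = ±2.007
Decision: fail to reject H₀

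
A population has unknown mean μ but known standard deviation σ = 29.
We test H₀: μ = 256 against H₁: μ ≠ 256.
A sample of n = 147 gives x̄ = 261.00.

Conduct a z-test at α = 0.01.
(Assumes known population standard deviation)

Standard error: SE = σ/√n = 29/√147 = 2.3919
z-statistic: z = (x̄ - μ₀)/SE = (261.00 - 256)/2.3919 = 2.0904
Critical value: ±2.576
p-value = 0.0366
Decision: fail to reject H₀

Answer: z = 2.0904, fail to reject H₀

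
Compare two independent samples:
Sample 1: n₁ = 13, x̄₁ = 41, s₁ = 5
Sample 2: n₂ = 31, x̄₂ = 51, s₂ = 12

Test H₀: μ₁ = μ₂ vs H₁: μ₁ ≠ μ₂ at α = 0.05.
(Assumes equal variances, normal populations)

Answer: t = -2.8856, reject H₀

Derivation:
Pooled variance: s²_p = [12×5² + 30×12²]/(42) = 110.0000
s_p = 10.4881
SE = s_p×√(1/n₁ + 1/n₂) = 10.4881×√(1/13 + 1/31) = 3.4655
t = (x̄₁ - x̄₂)/SE = (41 - 51)/3.4655 = -2.8856
df = 42, t-critical = ±2.018
Decision: reject H₀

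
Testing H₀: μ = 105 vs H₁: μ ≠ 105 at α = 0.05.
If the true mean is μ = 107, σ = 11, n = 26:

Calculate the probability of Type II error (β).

SE = σ/√n = 11/√26 = 2.1573
Critical values: μ₀ ± z_0.025×SE = 105 ± 1.960×2.1573
Acceptance region: (100.7717, 109.2283)
Under H₁ (μ = 107): z_high = (109.2283 - 107)/2.1573 = 1.0329, z_low = (100.7717 - 107)/2.1573 = -2.8871
β = P(not reject | H₁) = Φ(1.0329) - Φ(-2.8871) ≈ 0.8472

Answer: β ≈ 0.8472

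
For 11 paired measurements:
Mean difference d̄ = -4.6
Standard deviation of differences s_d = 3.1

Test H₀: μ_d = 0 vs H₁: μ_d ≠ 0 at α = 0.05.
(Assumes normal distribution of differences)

df = n - 1 = 10
SE = s_d/√n = 3.1/√11 = 0.9347
t = d̄/SE = -4.6/0.9347 = -4.9214
Critical value: t_{0.025,10} = ±2.228
p-value ≈ 0.0006
Decision: reject H₀

Answer: t = -4.9214, reject H₀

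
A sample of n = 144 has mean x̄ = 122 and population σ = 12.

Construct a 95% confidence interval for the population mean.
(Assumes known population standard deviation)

Confidence level: 95%, α = 0.05
z_0.025 = 1.960
SE = σ/√n = 12/√144 = 1.0000
Margin of error = 1.960 × 1.0000 = 1.9600
CI: x̄ ± margin = 122 ± 1.9600
CI: (120.0400, 123.9600)

Answer: (120.0400, 123.9600)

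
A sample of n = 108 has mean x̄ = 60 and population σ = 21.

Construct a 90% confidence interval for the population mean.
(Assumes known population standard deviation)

Confidence level: 90%, α = 0.1
z_0.05 = 1.645
SE = σ/√n = 21/√108 = 2.0207
Margin of error = 1.645 × 2.0207 = 3.3241
CI: x̄ ± margin = 60 ± 3.3241
CI: (56.6759, 63.3241)

Answer: (56.6759, 63.3241)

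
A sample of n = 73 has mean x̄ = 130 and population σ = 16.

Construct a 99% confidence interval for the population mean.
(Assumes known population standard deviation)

Confidence level: 99%, α = 0.01
z_0.005 = 2.576
SE = σ/√n = 16/√73 = 1.8727
Margin of error = 2.576 × 1.8727 = 4.8241
CI: x̄ ± margin = 130 ± 4.8241
CI: (125.1759, 134.8241)

Answer: (125.1759, 134.8241)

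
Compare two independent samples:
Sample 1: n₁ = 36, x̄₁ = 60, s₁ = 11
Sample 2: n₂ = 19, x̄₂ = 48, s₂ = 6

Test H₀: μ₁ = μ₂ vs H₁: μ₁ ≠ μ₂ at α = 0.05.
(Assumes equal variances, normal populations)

Pooled variance: s²_p = [35×11² + 18×6²]/(53) = 92.1321
s_p = 9.5985
SE = s_p×√(1/n₁ + 1/n₂) = 9.5985×√(1/36 + 1/19) = 2.7218
t = (x̄₁ - x̄₂)/SE = (60 - 48)/2.7218 = 4.4088
df = 53, t-critical = ±2.006
Decision: reject H₀

Answer: t = 4.4088, reject H₀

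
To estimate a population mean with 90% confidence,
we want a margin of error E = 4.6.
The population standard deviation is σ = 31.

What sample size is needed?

z_0.05 = 1.645
n = (z×σ/E)² = (1.645×31/4.6)²
n = 122.8965
Round up: n = 123

Answer: n = 123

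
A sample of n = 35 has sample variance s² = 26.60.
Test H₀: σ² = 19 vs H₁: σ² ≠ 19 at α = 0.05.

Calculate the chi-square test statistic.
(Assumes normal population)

df = n - 1 = 34
χ² = (n-1)s²/σ₀² = 34×26.60/19 = 47.6000
Critical values: χ²_{0.975,34} = 19.806, χ²_{0.025,34} = 51.966
Rejection region: χ² < 19.806 or χ² > 51.966
Decision: fail to reject H₀

Answer: χ² = 47.6000, fail to reject H₀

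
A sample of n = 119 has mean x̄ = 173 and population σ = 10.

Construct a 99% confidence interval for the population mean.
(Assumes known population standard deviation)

Confidence level: 99%, α = 0.01
z_0.005 = 2.576
SE = σ/√n = 10/√119 = 0.9167
Margin of error = 2.576 × 0.9167 = 2.3614
CI: x̄ ± margin = 173 ± 2.3614
CI: (170.6386, 175.3614)

Answer: (170.6386, 175.3614)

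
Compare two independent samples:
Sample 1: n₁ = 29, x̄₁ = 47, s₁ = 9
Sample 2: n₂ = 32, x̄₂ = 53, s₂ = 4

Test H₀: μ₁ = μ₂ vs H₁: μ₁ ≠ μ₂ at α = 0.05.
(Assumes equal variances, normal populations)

Answer: t = -3.4192, reject H₀

Derivation:
Pooled variance: s²_p = [28×9² + 31×4²]/(59) = 46.8475
s_p = 6.8445
SE = s_p×√(1/n₁ + 1/n₂) = 6.8445×√(1/29 + 1/32) = 1.7548
t = (x̄₁ - x̄₂)/SE = (47 - 53)/1.7548 = -3.4192
df = 59, t-critical = ±2.001
Decision: reject H₀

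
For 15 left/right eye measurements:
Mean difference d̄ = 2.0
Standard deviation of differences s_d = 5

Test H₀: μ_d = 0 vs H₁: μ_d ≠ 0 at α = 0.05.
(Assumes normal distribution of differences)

Answer: t = 1.5492, fail to reject H₀

Derivation:
df = n - 1 = 14
SE = s_d/√n = 5/√15 = 1.2910
t = d̄/SE = 2.0/1.2910 = 1.5492
Critical value: t_{0.025,14} = ±2.145
p-value ≈ 0.1436
Decision: fail to reject H₀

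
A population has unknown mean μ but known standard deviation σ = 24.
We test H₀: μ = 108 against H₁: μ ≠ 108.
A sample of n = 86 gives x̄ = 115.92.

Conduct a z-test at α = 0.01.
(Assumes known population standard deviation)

Standard error: SE = σ/√n = 24/√86 = 2.5880
z-statistic: z = (x̄ - μ₀)/SE = (115.92 - 108)/2.5880 = 3.0603
Critical value: ±2.576
p-value = 0.0022
Decision: reject H₀

Answer: z = 3.0603, reject H₀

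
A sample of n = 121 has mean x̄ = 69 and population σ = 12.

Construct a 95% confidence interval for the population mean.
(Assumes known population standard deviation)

Answer: (66.8618, 71.1382)

Derivation:
Confidence level: 95%, α = 0.05
z_0.025 = 1.960
SE = σ/√n = 12/√121 = 1.0909
Margin of error = 1.960 × 1.0909 = 2.1382
CI: x̄ ± margin = 69 ± 2.1382
CI: (66.8618, 71.1382)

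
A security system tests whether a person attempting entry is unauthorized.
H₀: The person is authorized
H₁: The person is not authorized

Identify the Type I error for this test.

Answer: Denying entry to an authorized person

Derivation:
A Type I error (probability α) occurs when we reject a true H₀.
A Type II error (probability β) occurs when we fail to reject a false H₀.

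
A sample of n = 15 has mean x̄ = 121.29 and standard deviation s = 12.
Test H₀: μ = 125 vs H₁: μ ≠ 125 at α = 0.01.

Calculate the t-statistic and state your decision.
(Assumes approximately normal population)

df = n - 1 = 14
SE = s/√n = 12/√15 = 3.0984
t = (x̄ - μ₀)/SE = (121.29 - 125)/3.0984 = -1.1974
Critical value: t_{0.005,14} = ±2.977
p-value ≈ 0.2510
Decision: fail to reject H₀

Answer: t = -1.1974, fail to reject H₀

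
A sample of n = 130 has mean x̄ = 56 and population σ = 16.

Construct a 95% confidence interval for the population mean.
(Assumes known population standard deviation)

Answer: (53.2495, 58.7505)

Derivation:
Confidence level: 95%, α = 0.05
z_0.025 = 1.960
SE = σ/√n = 16/√130 = 1.4033
Margin of error = 1.960 × 1.4033 = 2.7505
CI: x̄ ± margin = 56 ± 2.7505
CI: (53.2495, 58.7505)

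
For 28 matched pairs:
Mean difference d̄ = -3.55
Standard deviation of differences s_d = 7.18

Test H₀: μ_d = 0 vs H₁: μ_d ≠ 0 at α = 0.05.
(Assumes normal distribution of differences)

df = n - 1 = 27
SE = s_d/√n = 7.18/√28 = 1.3569
t = d̄/SE = -3.55/1.3569 = -2.6163
Critical value: t_{0.025,27} = ±2.052
p-value ≈ 0.0144
Decision: reject H₀

Answer: t = -2.6163, reject H₀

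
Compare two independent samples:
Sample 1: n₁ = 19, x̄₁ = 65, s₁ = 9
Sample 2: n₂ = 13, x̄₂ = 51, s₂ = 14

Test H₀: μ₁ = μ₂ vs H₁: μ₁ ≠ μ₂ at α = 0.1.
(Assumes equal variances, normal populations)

Pooled variance: s²_p = [18×9² + 12×14²]/(30) = 127.0000
s_p = 11.2694
SE = s_p×√(1/n₁ + 1/n₂) = 11.2694×√(1/19 + 1/13) = 4.0563
t = (x̄₁ - x̄₂)/SE = (65 - 51)/4.0563 = 3.4514
df = 30, t-critical = ±1.697
Decision: reject H₀

Answer: t = 3.4514, reject H₀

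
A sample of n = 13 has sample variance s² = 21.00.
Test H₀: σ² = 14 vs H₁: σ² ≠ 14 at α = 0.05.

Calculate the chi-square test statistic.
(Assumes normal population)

df = n - 1 = 12
χ² = (n-1)s²/σ₀² = 12×21.00/14 = 18.0000
Critical values: χ²_{0.975,12} = 4.404, χ²_{0.025,12} = 23.337
Rejection region: χ² < 4.404 or χ² > 23.337
Decision: fail to reject H₀

Answer: χ² = 18.0000, fail to reject H₀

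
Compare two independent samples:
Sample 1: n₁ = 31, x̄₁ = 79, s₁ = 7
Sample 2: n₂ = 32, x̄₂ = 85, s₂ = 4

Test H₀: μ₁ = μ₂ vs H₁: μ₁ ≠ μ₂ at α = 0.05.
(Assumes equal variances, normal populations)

Pooled variance: s²_p = [30×7² + 31×4²]/(61) = 32.2295
s_p = 5.6771
SE = s_p×√(1/n₁ + 1/n₂) = 5.6771×√(1/31 + 1/32) = 1.4307
t = (x̄₁ - x̄₂)/SE = (79 - 85)/1.4307 = -4.1938
df = 61, t-critical = ±2.000
Decision: reject H₀

Answer: t = -4.1938, reject H₀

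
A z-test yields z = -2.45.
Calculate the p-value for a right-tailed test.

For z = -2.45:
p = P(Z > -2.45) = 1 - Φ(-2.45) = 0.9929

Answer: p-value ≈ 0.9929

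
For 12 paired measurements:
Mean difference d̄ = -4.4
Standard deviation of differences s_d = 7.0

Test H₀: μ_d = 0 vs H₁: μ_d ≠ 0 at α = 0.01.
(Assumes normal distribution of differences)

Answer: t = -2.1775, fail to reject H₀

Derivation:
df = n - 1 = 11
SE = s_d/√n = 7.0/√12 = 2.0207
t = d̄/SE = -4.4/2.0207 = -2.1775
Critical value: t_{0.005,11} = ±3.106
p-value ≈ 0.0521
Decision: fail to reject H₀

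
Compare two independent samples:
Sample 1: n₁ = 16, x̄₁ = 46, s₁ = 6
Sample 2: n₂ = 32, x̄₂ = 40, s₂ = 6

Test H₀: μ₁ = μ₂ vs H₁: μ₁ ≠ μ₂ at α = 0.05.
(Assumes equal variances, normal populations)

Pooled variance: s²_p = [15×6² + 31×6²]/(46) = 36.0000
s_p = 6.0000
SE = s_p×√(1/n₁ + 1/n₂) = 6.0000×√(1/16 + 1/32) = 1.8371
t = (x̄₁ - x̄₂)/SE = (46 - 40)/1.8371 = 3.2660
df = 46, t-critical = ±2.013
Decision: reject H₀

Answer: t = 3.2660, reject H₀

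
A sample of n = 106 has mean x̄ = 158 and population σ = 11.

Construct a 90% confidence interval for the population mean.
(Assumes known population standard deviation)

Answer: (156.2425, 159.7575)

Derivation:
Confidence level: 90%, α = 0.1
z_0.05 = 1.645
SE = σ/√n = 11/√106 = 1.0684
Margin of error = 1.645 × 1.0684 = 1.7575
CI: x̄ ± margin = 158 ± 1.7575
CI: (156.2425, 159.7575)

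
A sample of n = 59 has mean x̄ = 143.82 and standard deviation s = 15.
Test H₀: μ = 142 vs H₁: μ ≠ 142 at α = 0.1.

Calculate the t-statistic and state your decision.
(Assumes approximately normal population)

Answer: t = 0.9320, fail to reject H₀

Derivation:
df = n - 1 = 58
SE = s/√n = 15/√59 = 1.9528
t = (x̄ - μ₀)/SE = (143.82 - 142)/1.9528 = 0.9320
Critical value: t_{0.05,58} = ±1.672
p-value ≈ 0.3552
Decision: fail to reject H₀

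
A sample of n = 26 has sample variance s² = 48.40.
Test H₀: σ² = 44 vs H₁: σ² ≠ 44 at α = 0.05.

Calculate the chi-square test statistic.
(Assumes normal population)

df = n - 1 = 25
χ² = (n-1)s²/σ₀² = 25×48.40/44 = 27.5000
Critical values: χ²_{0.975,25} = 13.120, χ²_{0.025,25} = 40.646
Rejection region: χ² < 13.120 or χ² > 40.646
Decision: fail to reject H₀

Answer: χ² = 27.5000, fail to reject H₀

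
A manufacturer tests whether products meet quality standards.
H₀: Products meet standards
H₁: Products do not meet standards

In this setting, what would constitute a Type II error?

Answer: Accepting products as meeting standards when they don't

Derivation:
Type I error: rejecting H₀ when it is actually true (false positive).
Type II error: failing to reject H₀ when H₁ is actually true (false negative).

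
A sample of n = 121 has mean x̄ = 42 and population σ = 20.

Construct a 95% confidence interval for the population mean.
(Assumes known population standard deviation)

Answer: (38.4363, 45.5637)

Derivation:
Confidence level: 95%, α = 0.05
z_0.025 = 1.960
SE = σ/√n = 20/√121 = 1.8182
Margin of error = 1.960 × 1.8182 = 3.5637
CI: x̄ ± margin = 42 ± 3.5637
CI: (38.4363, 45.5637)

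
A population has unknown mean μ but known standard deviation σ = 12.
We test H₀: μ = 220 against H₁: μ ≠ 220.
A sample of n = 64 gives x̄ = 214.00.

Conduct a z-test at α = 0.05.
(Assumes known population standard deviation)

Answer: z = -4.0000, reject H₀

Derivation:
Standard error: SE = σ/√n = 12/√64 = 1.5000
z-statistic: z = (x̄ - μ₀)/SE = (214.00 - 220)/1.5000 = -4.0000
Critical value: ±1.960
p-value = 0.0001
Decision: reject H₀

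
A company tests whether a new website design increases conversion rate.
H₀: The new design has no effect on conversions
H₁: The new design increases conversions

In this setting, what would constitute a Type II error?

Type I error: rejecting H₀ when it is actually true (false positive).
Type II error: failing to reject H₀ when H₁ is actually true (false negative).

Answer: Keeping the old design when the new one would have increased conversions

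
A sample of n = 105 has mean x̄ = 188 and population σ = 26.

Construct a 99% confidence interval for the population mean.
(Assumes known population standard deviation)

Confidence level: 99%, α = 0.01
z_0.005 = 2.576
SE = σ/√n = 26/√105 = 2.5373
Margin of error = 2.576 × 2.5373 = 6.5361
CI: x̄ ± margin = 188 ± 6.5361
CI: (181.4639, 194.5361)

Answer: (181.4639, 194.5361)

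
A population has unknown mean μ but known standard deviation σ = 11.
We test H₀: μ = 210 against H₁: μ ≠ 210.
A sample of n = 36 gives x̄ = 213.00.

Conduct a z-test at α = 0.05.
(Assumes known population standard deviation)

Answer: z = 1.6364, fail to reject H₀

Derivation:
Standard error: SE = σ/√n = 11/√36 = 1.8333
z-statistic: z = (x̄ - μ₀)/SE = (213.00 - 210)/1.8333 = 1.6364
Critical value: ±1.960
p-value = 0.1018
Decision: fail to reject H₀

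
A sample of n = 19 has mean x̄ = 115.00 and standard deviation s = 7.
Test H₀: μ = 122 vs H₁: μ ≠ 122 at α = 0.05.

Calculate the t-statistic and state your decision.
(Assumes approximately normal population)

df = n - 1 = 18
SE = s/√n = 7/√19 = 1.6059
t = (x̄ - μ₀)/SE = (115.00 - 122)/1.6059 = -4.3589
Critical value: t_{0.025,18} = ±2.101
p-value ≈ 0.0004
Decision: reject H₀

Answer: t = -4.3589, reject H₀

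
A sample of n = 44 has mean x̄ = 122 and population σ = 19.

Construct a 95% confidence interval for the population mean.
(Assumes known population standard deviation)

Answer: (116.3858, 127.6142)

Derivation:
Confidence level: 95%, α = 0.05
z_0.025 = 1.960
SE = σ/√n = 19/√44 = 2.8644
Margin of error = 1.960 × 2.8644 = 5.6142
CI: x̄ ± margin = 122 ± 5.6142
CI: (116.3858, 127.6142)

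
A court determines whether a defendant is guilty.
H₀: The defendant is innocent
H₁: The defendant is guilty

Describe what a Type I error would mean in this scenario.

Type I error (α): Rejecting H₀ when H₀ is true
Type II error (β): Failing to reject H₀ when H₁ is true

Answer: Convicting an innocent person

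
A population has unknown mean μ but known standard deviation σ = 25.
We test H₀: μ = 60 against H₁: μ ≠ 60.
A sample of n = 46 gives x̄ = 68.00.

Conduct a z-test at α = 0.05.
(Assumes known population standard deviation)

Answer: z = 2.1704, reject H₀

Derivation:
Standard error: SE = σ/√n = 25/√46 = 3.6860
z-statistic: z = (x̄ - μ₀)/SE = (68.00 - 60)/3.6860 = 2.1704
Critical value: ±1.960
p-value = 0.0300
Decision: reject H₀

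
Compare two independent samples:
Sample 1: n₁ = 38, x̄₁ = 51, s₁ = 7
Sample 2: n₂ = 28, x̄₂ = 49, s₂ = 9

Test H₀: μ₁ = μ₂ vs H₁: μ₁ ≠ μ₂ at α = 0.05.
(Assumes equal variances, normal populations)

Pooled variance: s²_p = [37×7² + 27×9²]/(64) = 62.5000
s_p = 7.9057
SE = s_p×√(1/n₁ + 1/n₂) = 7.9057×√(1/38 + 1/28) = 1.9690
t = (x̄₁ - x̄₂)/SE = (51 - 49)/1.9690 = 1.0157
df = 64, t-critical = ±1.998
Decision: fail to reject H₀

Answer: t = 1.0157, fail to reject H₀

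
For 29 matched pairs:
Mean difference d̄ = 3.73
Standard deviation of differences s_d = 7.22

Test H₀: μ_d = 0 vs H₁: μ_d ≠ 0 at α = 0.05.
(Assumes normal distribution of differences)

Answer: t = 2.7821, reject H₀

Derivation:
df = n - 1 = 28
SE = s_d/√n = 7.22/√29 = 1.3407
t = d̄/SE = 3.73/1.3407 = 2.7821
Critical value: t_{0.025,28} = ±2.048
p-value ≈ 0.0096
Decision: reject H₀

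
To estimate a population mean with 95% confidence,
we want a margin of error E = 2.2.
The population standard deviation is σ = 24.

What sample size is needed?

z_0.025 = 1.960
n = (z×σ/E)² = (1.960×24/2.2)²
n = 457.1821
Round up: n = 458

Answer: n = 458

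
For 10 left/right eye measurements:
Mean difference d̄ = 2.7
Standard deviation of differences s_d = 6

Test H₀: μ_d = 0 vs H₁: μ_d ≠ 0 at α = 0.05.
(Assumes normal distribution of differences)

Answer: t = 1.4230, fail to reject H₀

Derivation:
df = n - 1 = 9
SE = s_d/√n = 6/√10 = 1.8974
t = d̄/SE = 2.7/1.8974 = 1.4230
Critical value: t_{0.025,9} = ±2.262
p-value ≈ 0.1885
Decision: fail to reject H₀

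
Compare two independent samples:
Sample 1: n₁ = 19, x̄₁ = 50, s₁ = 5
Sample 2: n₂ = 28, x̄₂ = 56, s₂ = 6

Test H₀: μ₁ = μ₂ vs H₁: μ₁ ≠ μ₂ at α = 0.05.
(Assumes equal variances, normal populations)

Pooled variance: s²_p = [18×5² + 27×6²]/(45) = 31.6000
s_p = 5.6214
SE = s_p×√(1/n₁ + 1/n₂) = 5.6214×√(1/19 + 1/28) = 1.6709
t = (x̄₁ - x̄₂)/SE = (50 - 56)/1.6709 = -3.5909
df = 45, t-critical = ±2.014
Decision: reject H₀

Answer: t = -3.5909, reject H₀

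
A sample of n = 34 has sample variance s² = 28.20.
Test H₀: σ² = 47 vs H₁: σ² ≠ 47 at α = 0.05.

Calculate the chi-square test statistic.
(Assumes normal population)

Answer: χ² = 19.8000, fail to reject H₀

Derivation:
df = n - 1 = 33
χ² = (n-1)s²/σ₀² = 33×28.20/47 = 19.8000
Critical values: χ²_{0.975,33} = 19.047, χ²_{0.025,33} = 50.725
Rejection region: χ² < 19.047 or χ² > 50.725
Decision: fail to reject H₀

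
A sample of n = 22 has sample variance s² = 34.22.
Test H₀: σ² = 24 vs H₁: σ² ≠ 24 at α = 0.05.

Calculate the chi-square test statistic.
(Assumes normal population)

df = n - 1 = 21
χ² = (n-1)s²/σ₀² = 21×34.22/24 = 29.9425
Critical values: χ²_{0.975,21} = 10.283, χ²_{0.025,21} = 35.479
Rejection region: χ² < 10.283 or χ² > 35.479
Decision: fail to reject H₀

Answer: χ² = 29.9425, fail to reject H₀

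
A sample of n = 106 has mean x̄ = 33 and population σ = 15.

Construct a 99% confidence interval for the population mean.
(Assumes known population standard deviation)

Answer: (29.2470, 36.7530)

Derivation:
Confidence level: 99%, α = 0.01
z_0.005 = 2.576
SE = σ/√n = 15/√106 = 1.4569
Margin of error = 2.576 × 1.4569 = 3.7530
CI: x̄ ± margin = 33 ± 3.7530
CI: (29.2470, 36.7530)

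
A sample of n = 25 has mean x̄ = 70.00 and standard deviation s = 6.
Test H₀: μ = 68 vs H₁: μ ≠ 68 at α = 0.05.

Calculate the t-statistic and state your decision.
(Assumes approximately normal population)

df = n - 1 = 24
SE = s/√n = 6/√25 = 1.2000
t = (x̄ - μ₀)/SE = (70.00 - 68)/1.2000 = 1.6667
Critical value: t_{0.025,24} = ±2.064
p-value ≈ 0.1086
Decision: fail to reject H₀

Answer: t = 1.6667, fail to reject H₀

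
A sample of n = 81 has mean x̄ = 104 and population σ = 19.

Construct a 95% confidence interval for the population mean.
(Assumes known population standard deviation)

Confidence level: 95%, α = 0.05
z_0.025 = 1.960
SE = σ/√n = 19/√81 = 2.1111
Margin of error = 1.960 × 2.1111 = 4.1378
CI: x̄ ± margin = 104 ± 4.1378
CI: (99.8622, 108.1378)

Answer: (99.8622, 108.1378)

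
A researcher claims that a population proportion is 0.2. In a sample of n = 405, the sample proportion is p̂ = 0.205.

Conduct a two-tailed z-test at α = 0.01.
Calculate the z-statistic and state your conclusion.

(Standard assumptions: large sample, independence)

Answer: z = 0.2516, fail to reject H₀

Derivation:
H₀: p = 0.2, H₁: p ≠ 0.2
Standard error: SE = √(p₀(1-p₀)/n) = √(0.2×0.8/405) = 0.019876
z-statistic: z = (p̂ - p₀)/SE = (0.205 - 0.2)/0.019876 = 0.2516
Critical value: z_0.005 = ±2.576
p-value = 0.8014
Decision: fail to reject H₀ at α = 0.01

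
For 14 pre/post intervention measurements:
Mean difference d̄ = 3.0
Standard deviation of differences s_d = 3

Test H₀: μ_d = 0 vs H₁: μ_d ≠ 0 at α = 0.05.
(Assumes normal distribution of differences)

Answer: t = 3.7416, reject H₀

Derivation:
df = n - 1 = 13
SE = s_d/√n = 3/√14 = 0.8018
t = d̄/SE = 3.0/0.8018 = 3.7416
Critical value: t_{0.025,13} = ±2.160
p-value ≈ 0.0025
Decision: reject H₀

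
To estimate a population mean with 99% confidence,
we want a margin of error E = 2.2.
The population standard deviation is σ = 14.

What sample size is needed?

z_0.005 = 2.576
n = (z×σ/E)² = (2.576×14/2.2)²
n = 268.7215
Round up: n = 269

Answer: n = 269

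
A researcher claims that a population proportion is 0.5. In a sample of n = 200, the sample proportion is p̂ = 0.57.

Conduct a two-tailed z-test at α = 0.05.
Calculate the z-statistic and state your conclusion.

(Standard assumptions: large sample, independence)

Answer: z = 1.9799, reject H₀

Derivation:
H₀: p = 0.5, H₁: p ≠ 0.5
Standard error: SE = √(p₀(1-p₀)/n) = √(0.5×0.5/200) = 0.035355
z-statistic: z = (p̂ - p₀)/SE = (0.57 - 0.5)/0.035355 = 1.9799
Critical value: z_0.025 = ±1.960
p-value = 0.0477
Decision: reject H₀ at α = 0.05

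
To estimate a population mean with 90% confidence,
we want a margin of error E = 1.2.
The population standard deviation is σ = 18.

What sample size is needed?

Answer: n = 609

Derivation:
z_0.05 = 1.645
n = (z×σ/E)² = (1.645×18/1.2)²
n = 608.8556
Round up: n = 609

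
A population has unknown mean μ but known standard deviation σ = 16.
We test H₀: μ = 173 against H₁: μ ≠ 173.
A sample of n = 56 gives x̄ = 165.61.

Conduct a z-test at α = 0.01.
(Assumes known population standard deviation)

Answer: z = -3.4563, reject H₀

Derivation:
Standard error: SE = σ/√n = 16/√56 = 2.1381
z-statistic: z = (x̄ - μ₀)/SE = (165.61 - 173)/2.1381 = -3.4563
Critical value: ±2.576
p-value = 0.0005
Decision: reject H₀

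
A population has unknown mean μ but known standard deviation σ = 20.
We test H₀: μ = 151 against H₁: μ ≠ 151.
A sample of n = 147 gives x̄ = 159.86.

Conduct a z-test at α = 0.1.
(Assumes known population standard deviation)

Answer: z = 5.3710, reject H₀

Derivation:
Standard error: SE = σ/√n = 20/√147 = 1.6496
z-statistic: z = (x̄ - μ₀)/SE = (159.86 - 151)/1.6496 = 5.3710
Critical value: ±1.645
p-value < 0.0001
Decision: reject H₀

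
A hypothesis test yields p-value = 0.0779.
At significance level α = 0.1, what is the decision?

Answer: reject H₀

Derivation:
Compare p-value to α:
0.0779 < 0.1
Decision: reject H₀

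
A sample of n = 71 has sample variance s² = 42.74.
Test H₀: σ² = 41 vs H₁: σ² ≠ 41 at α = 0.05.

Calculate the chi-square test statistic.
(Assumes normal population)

Answer: χ² = 72.9707, fail to reject H₀

Derivation:
df = n - 1 = 70
χ² = (n-1)s²/σ₀² = 70×42.74/41 = 72.9707
Critical values: χ²_{0.975,70} = 48.758, χ²_{0.025,70} = 95.023
Rejection region: χ² < 48.758 or χ² > 95.023
Decision: fail to reject H₀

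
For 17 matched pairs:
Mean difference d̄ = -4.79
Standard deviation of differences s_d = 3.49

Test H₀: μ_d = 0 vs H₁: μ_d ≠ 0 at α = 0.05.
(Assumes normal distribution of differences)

Answer: t = -5.6593, reject H₀

Derivation:
df = n - 1 = 16
SE = s_d/√n = 3.49/√17 = 0.8464
t = d̄/SE = -4.79/0.8464 = -5.6593
Critical value: t_{0.025,16} = ±2.120
p-value < 0.0001
Decision: reject H₀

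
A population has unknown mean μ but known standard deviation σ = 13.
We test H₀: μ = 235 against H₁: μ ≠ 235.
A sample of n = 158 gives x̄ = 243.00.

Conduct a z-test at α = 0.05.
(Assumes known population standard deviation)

Standard error: SE = σ/√n = 13/√158 = 1.0342
z-statistic: z = (x̄ - μ₀)/SE = (243.00 - 235)/1.0342 = 7.7354
Critical value: ±1.960
p-value < 0.0001
Decision: reject H₀

Answer: z = 7.7354, reject H₀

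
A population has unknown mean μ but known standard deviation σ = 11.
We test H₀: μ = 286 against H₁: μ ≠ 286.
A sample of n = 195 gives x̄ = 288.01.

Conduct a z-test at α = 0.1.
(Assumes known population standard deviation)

Standard error: SE = σ/√n = 11/√195 = 0.7877
z-statistic: z = (x̄ - μ₀)/SE = (288.01 - 286)/0.7877 = 2.5517
Critical value: ±1.645
p-value = 0.0107
Decision: reject H₀

Answer: z = 2.5517, reject H₀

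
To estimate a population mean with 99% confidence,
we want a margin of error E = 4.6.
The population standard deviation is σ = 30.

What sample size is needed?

Answer: n = 283

Derivation:
z_0.005 = 2.576
n = (z×σ/E)² = (2.576×30/4.6)²
n = 282.2400
Round up: n = 283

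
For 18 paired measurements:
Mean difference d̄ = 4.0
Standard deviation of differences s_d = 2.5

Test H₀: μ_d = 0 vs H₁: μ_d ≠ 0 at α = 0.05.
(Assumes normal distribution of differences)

Answer: t = 6.7877, reject H₀

Derivation:
df = n - 1 = 17
SE = s_d/√n = 2.5/√18 = 0.5893
t = d̄/SE = 4.0/0.5893 = 6.7877
Critical value: t_{0.025,17} = ±2.110
p-value < 0.0001
Decision: reject H₀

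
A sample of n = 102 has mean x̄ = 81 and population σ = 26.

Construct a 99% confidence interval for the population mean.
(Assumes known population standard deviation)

Confidence level: 99%, α = 0.01
z_0.005 = 2.576
SE = σ/√n = 26/√102 = 2.5744
Margin of error = 2.576 × 2.5744 = 6.6317
CI: x̄ ± margin = 81 ± 6.6317
CI: (74.3683, 87.6317)

Answer: (74.3683, 87.6317)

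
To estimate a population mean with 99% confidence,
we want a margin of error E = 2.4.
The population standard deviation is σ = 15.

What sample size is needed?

Answer: n = 260

Derivation:
z_0.005 = 2.576
n = (z×σ/E)² = (2.576×15/2.4)²
n = 259.2100
Round up: n = 260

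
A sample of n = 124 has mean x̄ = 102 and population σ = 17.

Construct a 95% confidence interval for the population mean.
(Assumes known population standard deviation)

Confidence level: 95%, α = 0.05
z_0.025 = 1.960
SE = σ/√n = 17/√124 = 1.5266
Margin of error = 1.960 × 1.5266 = 2.9921
CI: x̄ ± margin = 102 ± 2.9921
CI: (99.0079, 104.9921)

Answer: (99.0079, 104.9921)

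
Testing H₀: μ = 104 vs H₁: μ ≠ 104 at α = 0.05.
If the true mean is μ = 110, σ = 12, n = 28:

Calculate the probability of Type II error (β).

SE = σ/√n = 12/√28 = 2.2678
Critical values: μ₀ ± z_0.025×SE = 104 ± 1.960×2.2678
Acceptance region: (99.5551, 108.4449)
Under H₁ (μ = 110): z_high = (108.4449 - 110)/2.2678 = -0.6857, z_low = (99.5551 - 110)/2.2678 = -4.6057
β = P(not reject | H₁) = Φ(-0.6857) - Φ(-4.6057) ≈ 0.2464

Answer: β ≈ 0.2464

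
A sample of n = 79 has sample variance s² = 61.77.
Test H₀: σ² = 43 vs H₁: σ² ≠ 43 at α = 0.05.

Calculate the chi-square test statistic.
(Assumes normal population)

df = n - 1 = 78
χ² = (n-1)s²/σ₀² = 78×61.77/43 = 112.0479
Critical values: χ²_{0.975,78} = 55.466, χ²_{0.025,78} = 104.316
Rejection region: χ² < 55.466 or χ² > 104.316
Decision: reject H₀

Answer: χ² = 112.0479, reject H₀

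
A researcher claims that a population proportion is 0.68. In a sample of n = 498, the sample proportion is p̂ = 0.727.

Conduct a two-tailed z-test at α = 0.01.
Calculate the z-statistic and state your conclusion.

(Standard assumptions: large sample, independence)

Answer: z = 2.2485, fail to reject H₀

Derivation:
H₀: p = 0.68, H₁: p ≠ 0.68
Standard error: SE = √(p₀(1-p₀)/n) = √(0.68×0.32/498) = 0.020903
z-statistic: z = (p̂ - p₀)/SE = (0.727 - 0.68)/0.020903 = 2.2485
Critical value: z_0.005 = ±2.576
p-value = 0.0245
Decision: fail to reject H₀ at α = 0.01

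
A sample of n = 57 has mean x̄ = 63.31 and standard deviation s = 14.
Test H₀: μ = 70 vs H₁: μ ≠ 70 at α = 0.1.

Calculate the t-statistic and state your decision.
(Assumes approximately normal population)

df = n - 1 = 56
SE = s/√n = 14/√57 = 1.8543
t = (x̄ - μ₀)/SE = (63.31 - 70)/1.8543 = -3.6078
Critical value: t_{0.05,56} = ±1.673
p-value ≈ 0.0007
Decision: reject H₀

Answer: t = -3.6078, reject H₀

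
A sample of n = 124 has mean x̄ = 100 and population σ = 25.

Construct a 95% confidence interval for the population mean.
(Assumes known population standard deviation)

Answer: (95.5996, 104.4004)

Derivation:
Confidence level: 95%, α = 0.05
z_0.025 = 1.960
SE = σ/√n = 25/√124 = 2.2451
Margin of error = 1.960 × 2.2451 = 4.4004
CI: x̄ ± margin = 100 ± 4.4004
CI: (95.5996, 104.4004)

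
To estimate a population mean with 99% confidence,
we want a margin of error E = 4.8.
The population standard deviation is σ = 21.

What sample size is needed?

z_0.005 = 2.576
n = (z×σ/E)² = (2.576×21/4.8)²
n = 127.0129
Round up: n = 128

Answer: n = 128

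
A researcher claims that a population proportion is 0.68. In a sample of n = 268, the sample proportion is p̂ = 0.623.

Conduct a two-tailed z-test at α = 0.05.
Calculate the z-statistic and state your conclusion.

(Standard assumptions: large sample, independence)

H₀: p = 0.68, H₁: p ≠ 0.68
Standard error: SE = √(p₀(1-p₀)/n) = √(0.68×0.32/268) = 0.028495
z-statistic: z = (p̂ - p₀)/SE = (0.623 - 0.68)/0.028495 = -2.0004
Critical value: z_0.025 = ±1.960
p-value = 0.0455
Decision: reject H₀ at α = 0.05

Answer: z = -2.0004, reject H₀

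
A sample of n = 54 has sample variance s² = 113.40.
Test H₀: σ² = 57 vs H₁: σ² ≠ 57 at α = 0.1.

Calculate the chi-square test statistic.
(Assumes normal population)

df = n - 1 = 53
χ² = (n-1)s²/σ₀² = 53×113.40/57 = 105.4421
Critical values: χ²_{0.95,53} = 37.276, χ²_{0.05,53} = 70.993
Rejection region: χ² < 37.276 or χ² > 70.993
Decision: reject H₀

Answer: χ² = 105.4421, reject H₀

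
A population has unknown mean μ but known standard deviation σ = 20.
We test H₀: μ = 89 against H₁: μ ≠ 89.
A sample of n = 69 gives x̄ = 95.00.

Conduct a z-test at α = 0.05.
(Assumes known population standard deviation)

Answer: z = 2.4920, reject H₀

Derivation:
Standard error: SE = σ/√n = 20/√69 = 2.4077
z-statistic: z = (x̄ - μ₀)/SE = (95.00 - 89)/2.4077 = 2.4920
Critical value: ±1.960
p-value = 0.0127
Decision: reject H₀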